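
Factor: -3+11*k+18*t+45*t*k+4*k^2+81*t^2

(9*t+4*k-1)*(9*t+k+3)

Group: 9*t*(9*t+k+3) + (4*k-1)*(9*t+k+3); both groups contain (9*t+k+3).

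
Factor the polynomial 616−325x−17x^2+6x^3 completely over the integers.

Trying the rational-root candidates, x = 11/6 is a root, so (6x−11) is a factor; dividing leaves x^2−x−56.
The remaining quadratic factors as (x−8)(x+7).

(6x−11)(x+7)(x−8)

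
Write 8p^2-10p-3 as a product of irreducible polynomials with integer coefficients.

Need a pair with product 8·(-3) = -24 and sum -10: that's -12 and 2.
Split the middle term: 8p^2-12p + 2p-3 = 4p(2p-3) + (2p-3).

(2p-3)(4p+1)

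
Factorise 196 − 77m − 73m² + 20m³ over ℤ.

(4m + 7)(5m − 7)(m − 4)

Among the possible rational roots, m = 7/5 is a root, so (5m − 7) divides it; the quotient is 4m² − 9m − 28.
The remaining quadratic factors as (4m + 7)(m − 4).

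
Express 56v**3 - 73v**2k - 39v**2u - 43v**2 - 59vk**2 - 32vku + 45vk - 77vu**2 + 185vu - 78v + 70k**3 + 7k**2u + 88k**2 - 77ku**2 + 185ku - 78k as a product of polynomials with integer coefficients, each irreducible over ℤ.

Group: 8v(7v**2 - 3vk - 11vu + 6v - 10k**2 - 11ku + 6k) + (-7k + 7u - 13)(7v**2 - 3vk - 11vu + 6v - 10k**2 - 11ku + 6k); both groups contain (7v**2 - 3vk - 11vu + 6v - 10k**2 - 11ku + 6k), so (8v - 7k + 7u - 13) is a factor with cofactor 7v**2 - 3vk - 11vu + 6v - 10k**2 - 11ku + 6k.
The cofactor groups again: 7v**2 - 3vk - 11vu + 6v - 10k**2 - 11ku + 6k = v(7v - 10k - 11u + 6) + k(7v - 10k - 11u + 6); both groups contain (7v - 10k - 11u + 6), giving (v + k)(7v - 10k - 11u + 6).

(7v - 10k - 11u + 6)(8v - 7k + 7u - 13)(v + k)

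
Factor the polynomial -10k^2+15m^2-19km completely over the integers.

Group: -5k(2k+5m) + 3m(2k+5m); both groups contain (2k+5m).

-(2k+5m)(5k-3m)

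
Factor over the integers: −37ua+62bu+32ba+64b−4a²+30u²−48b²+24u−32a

Group: −6b(8b+3u−4a) + (10u+a+8)(8b+3u−4a); both groups contain (8b+3u−4a).

−(8b+3u−4a)(6b−10u−a−8)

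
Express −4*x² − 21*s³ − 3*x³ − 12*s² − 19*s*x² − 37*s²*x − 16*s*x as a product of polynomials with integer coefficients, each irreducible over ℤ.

Group: 7*s*(−3*s² − 4*s*x − x²) + (3*x + 4)*(−3*s² − 4*s*x − x²); both groups contain (−3*s² − 4*s*x − x²), so (7*s + 3*x + 4) is a factor with cofactor −3*s² − 4*s*x − x².
The cofactor groups again: −3*s² − 4*s*x − x² = −3*s*(s + x) − x*(s + x); both groups contain (s + x), giving −(3*s + x)*(s + x).

−(3*s + x)*(7*s + 3*x + 4)*(s + x)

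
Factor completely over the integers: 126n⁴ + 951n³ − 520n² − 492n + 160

Trying the rational-root candidates, n = −8 is a root, so (n + 8) divides it; the quotient is 126n³ − 57n² − 64n + 20.
Then n = 5/6 is a root, so (6n − 5) divides it; the quotient is 21n² + 8n − 4.
The remaining quadratic factors as (3n + 2)(7n − 2).

(3n + 2)(6n − 5)(7n − 2)(n + 8)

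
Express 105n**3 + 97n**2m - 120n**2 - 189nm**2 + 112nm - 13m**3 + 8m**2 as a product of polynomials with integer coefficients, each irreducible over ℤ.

Group: 7n(15n**2 - 14nm - m**2) + (13m - 8)(15n**2 - 14nm - m**2); both groups contain (15n**2 - 14nm - m**2), so (7n + 13m - 8) is a factor with cofactor 15n**2 - 14nm - m**2.
The cofactor groups again: 15n**2 - 14nm - m**2 = n(15n + m) - m(15n + m); both groups contain (15n + m), giving (n - m)(15n + m).

(n - m)(7n + 13m - 8)(15n + m)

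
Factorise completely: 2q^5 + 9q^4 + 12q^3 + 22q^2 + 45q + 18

(2q + 1)(q + 2)(q + 3)(q^2 - q + 3)

By the rational root theorem, q = -1/2 is a root, so (2q + 1) divides it; the quotient is q^4 + 4q^3 + 4q^2 + 9q + 18.
Next, q = -3 is a root, giving the factor (q + 3) and quotient q^3 + q^2 + q + 6.
Continuing, q = -2 is a root, giving the factor (q + 2) and quotient q^2 - q + 3.
The quadratic q^2 - q + 3 has discriminant -11 < 0 and is irreducible over ℤ.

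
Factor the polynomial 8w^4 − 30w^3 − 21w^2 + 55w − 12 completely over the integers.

Among the possible rational roots, w = 4 is a root, so (w − 4) is a factor; dividing leaves 8w^3 + 2w^2 − 13w + 3.
Next, w = 1 is a root, giving the factor (w − 1) and quotient 8w^2 + 10w − 3.
The remaining quadratic factors as (2w + 3)(4w − 1).

(2w + 3)(4w − 1)(w − 1)(w − 4)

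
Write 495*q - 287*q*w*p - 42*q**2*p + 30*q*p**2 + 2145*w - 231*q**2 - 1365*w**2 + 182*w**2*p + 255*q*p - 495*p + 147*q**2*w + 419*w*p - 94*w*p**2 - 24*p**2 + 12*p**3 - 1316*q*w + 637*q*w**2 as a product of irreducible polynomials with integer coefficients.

(7*w - 2*p - 11)*(3*q + 13*w - 3*p)*(7*q + 2*p - 15)

Group: 7*q*(21*q*w - 6*q*p - 33*q + 91*w**2 - 47*w*p - 143*w + 6*p**2 + 33*p) + (2*p - 15)*(21*q*w - 6*q*p - 33*q + 91*w**2 - 47*w*p - 143*w + 6*p**2 + 33*p); both groups contain (21*q*w - 6*q*p - 33*q + 91*w**2 - 47*w*p - 143*w + 6*p**2 + 33*p), so (7*q + 2*p - 15) is a factor with cofactor 21*q*w - 6*q*p - 33*q + 91*w**2 - 47*w*p - 143*w + 6*p**2 + 33*p.
The cofactor groups again: 21*q*w - 6*q*p - 33*q + 91*w**2 - 47*w*p - 143*w + 6*p**2 + 33*p = 3*q*(7*w - 2*p - 11) + (13*w - 3*p)*(7*w - 2*p - 11); both groups contain (7*w - 2*p - 11), giving (3*q + 13*w - 3*p)*(7*w - 2*p - 11).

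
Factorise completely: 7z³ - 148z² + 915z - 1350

By the rational root theorem, z = 10 is a root, so (z - 10) is a factor; dividing leaves 7z² - 78z + 135.
The remaining quadratic factors as (z - 9)(7z - 15).

(7z - 15)(z - 10)(z - 9)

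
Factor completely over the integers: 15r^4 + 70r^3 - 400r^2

Pull out the common factor 5r^2, then factor the remaining trinomial.

5r^2(3r - 10)(r + 8)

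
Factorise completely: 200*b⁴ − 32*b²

8*b²*(5*b + 2)*(5*b − 2)

Factor out 8*b², leaving 25*b² − 4, which is a difference of two squares.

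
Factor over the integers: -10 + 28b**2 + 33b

Need a pair with product 28·(-10) = -280 and sum 33: that's 40 and -7.
Split the middle term: 28b**2 + 40b - 7b - 10 = 4b(7b + 10) - (7b + 10).

(4b - 1)(7b + 10)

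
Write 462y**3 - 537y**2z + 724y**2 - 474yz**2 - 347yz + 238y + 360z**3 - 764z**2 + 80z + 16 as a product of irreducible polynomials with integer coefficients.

Group: 6y(77y**2 + 26yz + 95y - 40z**2 + 76z + 8) + (-9z + 2)(77y**2 + 26yz + 95y - 40z**2 + 76z + 8); both groups contain (77y**2 + 26yz + 95y - 40z**2 + 76z + 8), so (6y - 9z + 2) is a factor with cofactor 77y**2 + 26yz + 95y - 40z**2 + 76z + 8.
The cofactor groups again: 77y**2 + 26yz + 95y - 40z**2 + 76z + 8 = 7y(11y + 10z + 1) + (-4z + 8)(11y + 10z + 1); both groups contain (11y + 10z + 1), giving (7y - 4z + 8)(11y + 10z + 1).

(11y + 10z + 1)(6y - 9z + 2)(7y - 4z + 8)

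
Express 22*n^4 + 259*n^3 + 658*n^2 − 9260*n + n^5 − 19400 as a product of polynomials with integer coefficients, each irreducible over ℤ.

Testing divisors of the constant over divisors of the leading coefficient, n = 5 is a root, giving the factor (n − 5) and quotient n^4 + 27*n^3 + 394*n^2 + 2628*n + 3880.
Continuing, n = −10 is a root, so (n + 10) divides it; the quotient is n^3 + 17*n^2 + 224*n + 388.
Next, n = −2 is a root, so (n + 2) is a factor; dividing leaves n^2 + 15*n + 194.
The quadratic n^2 + 15*n + 194 has discriminant −551 < 0 and is irreducible over ℤ.

(n + 10)*(n + 2)*(n − 5)*(n^2 + 15*n + 194)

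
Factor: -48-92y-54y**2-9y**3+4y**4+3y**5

(3y+4)(y+1)(y-3)(y**2+2y+4)

Testing divisors of the constant over divisors of the leading coefficient, y = -1 is a root, so (y+1) divides it; the quotient is 3y**4+y**3-10y**2-44y-48.
Then y = 3 is a root, so (y-3) is a factor; dividing leaves 3y**3+10y**2+20y+16.
Next, y = -4/3 is a root, so (3y+4) is a factor; dividing leaves y**2+2y+4.
The quadratic y**2+2y+4 has discriminant -12 < 0 and is irreducible over ℤ.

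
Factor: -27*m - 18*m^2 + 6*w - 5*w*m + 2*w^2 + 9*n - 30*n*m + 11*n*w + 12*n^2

(3*n + 2*w - 9*m)*(4*n + w + 2*m + 3)

Group: 3*n*(4*n + w + 2*m + 3) + (2*w - 9*m)*(4*n + w + 2*m + 3); both groups contain (4*n + w + 2*m + 3).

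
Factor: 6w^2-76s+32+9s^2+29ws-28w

Group: 2w(3w+s-8) + (9s-4)(3w+s-8); both groups contain (3w+s-8).

(2w+9s-4)(3w+s-8)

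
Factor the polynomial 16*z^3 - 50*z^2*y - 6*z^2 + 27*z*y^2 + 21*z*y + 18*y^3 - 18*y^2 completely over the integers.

Group: 2*z*(8*z^2 - 13*z*y - 3*z - 6*y^2 + 6*y) - 3*y*(8*z^2 - 13*z*y - 3*z - 6*y^2 + 6*y); both groups contain (8*z^2 - 13*z*y - 3*z - 6*y^2 + 6*y), so (2*z - 3*y) is a factor with cofactor 8*z^2 - 13*z*y - 3*z - 6*y^2 + 6*y.
The cofactor groups again: 8*z^2 - 13*z*y - 3*z - 6*y^2 + 6*y = 8*z*(z - 2*y) + (3*y - 3)*(z - 2*y); both groups contain (z - 2*y), giving (8*z + 3*y - 3)*(z - 2*y).

(z - 2*y)*(2*z - 3*y)*(8*z + 3*y - 3)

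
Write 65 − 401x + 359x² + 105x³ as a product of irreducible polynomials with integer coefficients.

(3x + 13)(5x − 1)(7x − 5)

Among the possible rational roots, x = 5/7 is a root, so (7x − 5) divides it; the quotient is 15x² + 62x − 13.
The remaining quadratic factors as (3x + 13)(5x − 1).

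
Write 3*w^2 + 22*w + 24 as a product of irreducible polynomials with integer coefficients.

(3*w + 4)*(w + 6)

Need a pair with product 3·24 = 72 and sum 22: that's 18 and 4.
Split the middle term: 3*w^2 + 18*w + 4*w + 24 = 3*w*(w + 6) + 4*(w + 6).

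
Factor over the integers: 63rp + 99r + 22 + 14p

(7p + 11)(9r + 2)

Group as (63rp + 99r) + (14p + 22) = 9r(7p + 11) + 2(7p + 11).
Both groups share the factor (7p + 11).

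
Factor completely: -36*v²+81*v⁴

9*v²*(3*v+2)*(3*v-2)

Every term has a factor of 9*v². Then 9*v²-4 = (3*v)² − (2)².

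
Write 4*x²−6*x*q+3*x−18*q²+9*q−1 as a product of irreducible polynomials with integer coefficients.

(x−3*q+1)*(4*x+6*q−1)

Group: x*(4*x+6*q−1) + (−3*q+1)*(4*x+6*q−1); both groups contain (4*x+6*q−1).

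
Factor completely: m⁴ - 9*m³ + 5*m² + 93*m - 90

(m + 3)*(m - 1)*(m - 5)*(m - 6)

Trying the rational-root candidates, m = 5 is a root, so (m - 5) divides it; the quotient is m³ - 4*m² - 15*m + 18.
Next, m = -3 is a root, so (m + 3) is a factor; dividing leaves m² - 7*m + 6.
The remaining quadratic factors as (m - 6)(m - 1).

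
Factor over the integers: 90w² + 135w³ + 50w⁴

Pull out the common factor 5w², then factor the remaining trinomial.

5w²(2w + 3)(5w + 6)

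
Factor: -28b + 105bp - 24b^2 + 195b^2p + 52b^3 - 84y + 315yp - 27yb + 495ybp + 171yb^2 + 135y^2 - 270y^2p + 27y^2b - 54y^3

-(6y - 13b - 7)(3y + 4b + 15p - 4)(3y + b)

Group: 3y(-18y^2 + 33yb + 21y + 13b^2 + 7b) + (4b + 15p - 4)(-18y^2 + 33yb + 21y + 13b^2 + 7b); both groups contain (-18y^2 + 33yb + 21y + 13b^2 + 7b), so (3y + 4b + 15p - 4) is a factor with cofactor -18y^2 + 33yb + 21y + 13b^2 + 7b.
The cofactor groups again: -18y^2 + 33yb + 21y + 13b^2 + 7b = -3y(6y - 13b - 7) - b(6y - 13b - 7); both groups contain (6y - 13b - 7), giving -(3y + b)(6y - 13b - 7).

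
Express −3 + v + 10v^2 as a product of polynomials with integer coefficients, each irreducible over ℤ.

(2v − 1)(5v + 3)

Need a pair with product 10·(−3) = −30 and sum 1: that's 6 and −5.
Split the middle term: 10v^2 + 6v − 5v − 3 = 2v(5v + 3) − (5v + 3).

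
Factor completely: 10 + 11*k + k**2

(k + 1)*(k + 10)

Two integers with product 10 and sum 11 are 1 and 10.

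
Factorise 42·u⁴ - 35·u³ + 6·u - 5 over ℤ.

(6·u - 5)·(7·u³ + 1)

Group as (42·u⁴ + 6·u) + (-35·u³ - 5) = 6·u·(7·u³ + 1) - 5·(7·u³ + 1).
Both groups share the factor (7·u³ + 1).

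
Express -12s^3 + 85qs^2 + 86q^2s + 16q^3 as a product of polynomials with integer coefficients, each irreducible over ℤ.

(2q + 3s)(8q - s)(q + 4s)

Group: 2q(8q^2 + 31qs - 4s^2) + 3s(8q^2 + 31qs - 4s^2); both groups contain (8q^2 + 31qs - 4s^2), so (2q + 3s) is a factor with cofactor 8q^2 + 31qs - 4s^2.
The cofactor groups again: 8q^2 + 31qs - 4s^2 = 8q(q + 4s) - s(q + 4s); both groups contain (q + 4s), giving (8q - s)(q + 4s).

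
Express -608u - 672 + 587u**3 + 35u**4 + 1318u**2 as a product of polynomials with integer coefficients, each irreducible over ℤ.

Trying the rational-root candidates, u = 4/5 is a root, giving the factor (5u - 4) and quotient 7u**3 + 123u**2 + 362u + 168.
Next, u = -14 is a root, so (u + 14) is a factor; dividing leaves 7u**2 + 25u + 12.
The remaining quadratic factors as (u + 3)(7u + 4).

(5u - 4)(7u + 4)(u + 14)(u + 3)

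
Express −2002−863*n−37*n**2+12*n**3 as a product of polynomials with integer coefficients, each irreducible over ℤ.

(3*n+14)*(4*n+13)*(n−11)

Among the possible rational roots, n = −13/4 is a root, so (4*n+13) is a factor; dividing leaves 3*n**2−19*n−154.
The remaining quadratic factors as (3*n+14)(n−11).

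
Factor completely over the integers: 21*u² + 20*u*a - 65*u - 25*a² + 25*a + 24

Group: 7*u*(3*u + 5*a - 8) + (-5*a - 3)*(3*u + 5*a - 8); both groups contain (3*u + 5*a - 8).

(7*u - 5*a - 3)*(3*u + 5*a - 8)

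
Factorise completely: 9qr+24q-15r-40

(3q-5)(3r+8)

Group as (9qr+24q) + (-15r-40) = 3q(3r+8) - 5(3r+8).
Both groups share the factor (3r+8).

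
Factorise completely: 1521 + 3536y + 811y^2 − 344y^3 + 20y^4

(2y + 1)(2y − 13)(5y + 9)(y − 13)

Trying the rational-root candidates, y = −1/2 is a root, so (2y + 1) divides it; the quotient is 10y^3 − 177y^2 + 494y + 1521.
Then y = 13 is a root, so (y − 13) divides it; the quotient is 10y^2 − 47y − 117.
The remaining quadratic factors as (5y + 9)(2y − 13).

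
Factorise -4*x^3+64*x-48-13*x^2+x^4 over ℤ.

Testing divisors of the constant over divisors of the leading coefficient, x = 1 is a root, giving the factor (x-1) and quotient x^3-3*x^2-16*x+48.
Continuing, x = 3 is a root, so (x-3) is a factor; dividing leaves x^2-16.
The remaining quadratic factors as (x-4)(x+4).

(x+4)*(x-1)*(x-3)*(x-4)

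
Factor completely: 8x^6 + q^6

Recognize a sum of cubes with the parts 2x^2 and q^2.

(2x^2 + q^2)(4x^4 - 2x^2q^2 + q^4)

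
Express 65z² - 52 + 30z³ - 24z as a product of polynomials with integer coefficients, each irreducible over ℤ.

(6z + 13)(5z² - 4)

Group as (30z³ - 24z) + (65z² - 52) = 6z(5z² - 4) + 13(5z² - 4).
Both groups share the factor (5z² - 4).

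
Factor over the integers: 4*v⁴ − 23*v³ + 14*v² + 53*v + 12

(4*v + 1)*(v + 1)*(v − 3)*(v − 4)

Among the possible rational roots, v = 4 is a root, so (v − 4) is a factor; dividing leaves 4*v³ − 7*v² − 14*v − 3.
Then v = −1/4 is a root, giving the factor (4*v + 1) and quotient v² − 2*v − 3.
The remaining quadratic factors as (v + 1)(v − 3).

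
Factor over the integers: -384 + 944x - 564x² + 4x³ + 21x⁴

Among the possible rational roots, x = -6 is a root, so (x + 6) is a factor; dividing leaves 21x³ - 122x² + 168x - 64.
Next, x = 4 is a root, giving the factor (x - 4) and quotient 21x² - 38x + 16.
The remaining quadratic factors as (7x - 8)(3x - 2).

(3x - 2)(7x - 8)(x + 6)(x - 4)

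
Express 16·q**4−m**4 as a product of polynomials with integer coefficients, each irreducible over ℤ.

Write as (4·q**2)² − (m**2)², then factor 4·q**2−m**2 once more.

(2·q−m)·(2·q+m)·(4·q**2+m**2)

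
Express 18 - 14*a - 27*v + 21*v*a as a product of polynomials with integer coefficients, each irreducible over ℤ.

Group as (21*v*a - 27*v) + (-14*a + 18) = 3*v*(7*a - 9) - 2*(7*a - 9).
Both groups share the factor (7*a - 9).

(3*v - 2)*(7*a - 9)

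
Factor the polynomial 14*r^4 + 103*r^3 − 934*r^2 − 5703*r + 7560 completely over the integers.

Among the possible rational roots, r = −9 is a root, so (r + 9) divides it; the quotient is 14*r^3 − 23*r^2 − 727*r + 840.
Next, r = 8/7 is a root, so (7*r − 8) divides it; the quotient is 2*r^2 − r − 105.
The remaining quadratic factors as (r + 7)(2*r − 15).

(2*r − 15)*(7*r − 8)*(r + 7)*(r + 9)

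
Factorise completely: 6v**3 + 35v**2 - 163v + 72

(2v - 1)(3v - 8)(v + 9)

Trying the rational-root candidates, v = 1/2 is a root, giving the factor (2v - 1) and quotient 3v**2 + 19v - 72.
The remaining quadratic factors as (v + 9)(3v - 8).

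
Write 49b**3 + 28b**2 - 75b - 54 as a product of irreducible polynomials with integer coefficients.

(7b + 6)(7b - 9)(b + 1)

Testing divisors of the constant over divisors of the leading coefficient, b = -6/7 is a root, so (7b + 6) divides it; the quotient is 7b**2 - 2b - 9.
The remaining quadratic factors as (7b - 9)(b + 1).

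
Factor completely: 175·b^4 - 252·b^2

7·b^2·(5·b + 6)·(5·b - 6)

Factor out 7·b^2, leaving 25·b^2 - 36, which is a difference of two squares.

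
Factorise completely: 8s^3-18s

Pull out the common factor 2s; 4s^2-9 is a difference of squares.

2s(2s+3)(2s-3)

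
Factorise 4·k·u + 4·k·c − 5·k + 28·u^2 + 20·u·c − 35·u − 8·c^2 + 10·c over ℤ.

Group: 4·u·(k + 7·u − 2·c) + (4·c − 5)·(k + 7·u − 2·c); both groups contain (k + 7·u − 2·c).

(k + 7·u − 2·c)·(4·u + 4·c − 5)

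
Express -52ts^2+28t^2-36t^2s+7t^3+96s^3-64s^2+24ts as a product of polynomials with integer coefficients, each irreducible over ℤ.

Group: t(7t^2-50ts+28t+48s^2-32s) + 2s(7t^2-50ts+28t+48s^2-32s); both groups contain (7t^2-50ts+28t+48s^2-32s), so (t+2s) is a factor with cofactor 7t^2-50ts+28t+48s^2-32s.
The cofactor groups again: 7t^2-50ts+28t+48s^2-32s = t(7t-8s) + (-6s+4)(7t-8s); both groups contain (7t-8s), giving (t-6s+4)(7t-8s).

(t-6s+4)(7t-8s)(t+2s)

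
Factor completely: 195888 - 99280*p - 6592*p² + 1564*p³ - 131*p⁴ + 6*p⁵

(6*p - 11)*(p + 6)*(p - 14)*(p² - 12*p + 212)

By the rational root theorem, p = 11/6 is a root, so (6*p - 11) divides it; the quotient is p⁴ - 20*p³ + 224*p² - 688*p - 17808.
Next, p = 14 is a root, so (p - 14) is a factor; dividing leaves p³ - 6*p² + 140*p + 1272.
Next, p = -6 is a root, so (p + 6) is a factor; dividing leaves p² - 12*p + 212.
The quadratic p² - 12*p + 212 has discriminant -704 < 0 and is irreducible over ℤ.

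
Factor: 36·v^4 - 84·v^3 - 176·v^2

Pull out the common factor 4·v^2, then factor the remaining trinomial.

4·v^2·(3·v + 4)·(3·v - 11)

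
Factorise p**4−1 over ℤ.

(p+1)(p−1)(p**2+1)

Write as (p**2)² − (1)², then factor p**2−1 once more.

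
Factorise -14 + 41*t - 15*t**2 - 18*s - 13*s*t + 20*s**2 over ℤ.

Group: 4*s*(5*s + 3*t - 7) + (-5*t + 2)*(5*s + 3*t - 7); both groups contain (5*s + 3*t - 7).

(4*s - 5*t + 2)*(5*s + 3*t - 7)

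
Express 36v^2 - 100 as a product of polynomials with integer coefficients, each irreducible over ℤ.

Every term has a factor of 4. Then 9v^2 - 25 = (3v)² − (5)².

4(3v + 5)(3v - 5)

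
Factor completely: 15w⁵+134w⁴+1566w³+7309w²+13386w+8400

(3w+7)(5w+8)(w+2)(w²+3w+75)

By the rational root theorem, w = -2 is a root, giving the factor (w+2) and quotient 15w⁴+104w³+1358w²+4593w+4200.
Continuing, w = -8/5 is a root, giving the factor (5w+8) and quotient 3w³+16w²+246w+525.
Continuing, w = -7/3 is a root, so (3w+7) divides it; the quotient is w²+3w+75.
The quadratic w²+3w+75 has discriminant -291 < 0 and is irreducible over ℤ.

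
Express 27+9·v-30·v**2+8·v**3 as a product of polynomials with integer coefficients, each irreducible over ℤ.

Trying the rational-root candidates, v = 3/2 is a root, so (2·v-3) divides it; the quotient is 4·v**2-9·v-9.
The remaining quadratic factors as (v-3)(4·v+3).

(2·v-3)·(4·v+3)·(v-3)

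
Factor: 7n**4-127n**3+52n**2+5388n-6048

(7n-8)(n+6)(n-14)(n-9)

By the rational root theorem, n = 8/7 is a root, so (7n-8) is a factor; dividing leaves n**3-17n**2-12n+756.
Next, n = -6 is a root, giving the factor (n+6) and quotient n**2-23n+126.
The remaining quadratic factors as (n-9)(n-14).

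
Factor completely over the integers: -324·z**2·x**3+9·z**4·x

Every term has a factor of 9·z**2·x. Then z**2-36·x**2 = (z)² − (6·x)².

9·x·z**2·(z-6·x)·(z+6·x)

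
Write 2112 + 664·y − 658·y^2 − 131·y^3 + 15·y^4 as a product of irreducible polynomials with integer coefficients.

(3·y + 11)·(5·y + 8)·(y − 12)·(y − 2)

Among the possible rational roots, y = 2 is a root, so (y − 2) divides it; the quotient is 15·y^3 − 101·y^2 − 860·y − 1056.
Then y = −11/3 is a root, so (3·y + 11) divides it; the quotient is 5·y^2 − 52·y − 96.
The remaining quadratic factors as (y − 12)(5·y + 8).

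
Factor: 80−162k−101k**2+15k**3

(3k+5)(5k−2)(k−8)

By the rational root theorem, k = −5/3 is a root, so (3k+5) divides it; the quotient is 5k**2−42k+16.
The remaining quadratic factors as (5k−2)(k−8).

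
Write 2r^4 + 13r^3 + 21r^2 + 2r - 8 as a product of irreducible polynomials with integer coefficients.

Among the possible rational roots, r = 1/2 is a root, so (2r - 1) is a factor; dividing leaves r^3 + 7r^2 + 14r + 8.
Next, r = -4 is a root, so (r + 4) is a factor; dividing leaves r^2 + 3r + 2.
The remaining quadratic factors as (r + 1)(r + 2).

(2r - 1)(r + 1)(r + 2)(r + 4)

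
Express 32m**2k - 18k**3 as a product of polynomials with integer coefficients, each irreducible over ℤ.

2k(4m - 3k)(4m + 3k)

Pull out the common factor 2k; 16m**2 - 9k**2 is a difference of squares.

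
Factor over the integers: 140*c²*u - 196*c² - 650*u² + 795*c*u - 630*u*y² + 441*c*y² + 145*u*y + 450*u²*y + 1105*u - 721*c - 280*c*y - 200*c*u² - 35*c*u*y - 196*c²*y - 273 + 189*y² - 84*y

Group: 4*c*(35*c*u - 49*c*y - 49*c - 50*u² + 70*u*y + 85*u - 21*y - 21) + (-9*y + 13)*(35*c*u - 49*c*y - 49*c - 50*u² + 70*u*y + 85*u - 21*y - 21); both groups contain (35*c*u - 49*c*y - 49*c - 50*u² + 70*u*y + 85*u - 21*y - 21), so (4*c - 9*y + 13) is a factor with cofactor 35*c*u - 49*c*y - 49*c - 50*u² + 70*u*y + 85*u - 21*y - 21.
The cofactor groups again: 35*c*u - 49*c*y - 49*c - 50*u² + 70*u*y + 85*u - 21*y - 21 = 5*u*(7*c - 10*u + 3) + (-7*y - 7)*(7*c - 10*u + 3); both groups contain (7*c - 10*u + 3), giving (5*u - 7*y - 7)*(7*c - 10*u + 3).

(4*c - 9*y + 13)*(5*u - 7*y - 7)*(7*c - 10*u + 3)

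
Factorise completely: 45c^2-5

Pull out the common factor 5; 9c^2-1 is a difference of squares.

5(3c+1)(3c-1)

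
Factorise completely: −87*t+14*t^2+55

Need a pair with product 14·55 = 770 and sum −87: that's −77 and −10.
Split the middle term: 14*t^2−77*t − 10*t+55 = 7*t*(2*t−11) − 5*(2*t−11).

(2*t−11)*(7*t−5)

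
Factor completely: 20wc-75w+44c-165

(4c-15)(5w+11)

Group as (20wc-75w) + (44c-165) = 5w(4c-15) + 11(4c-15).
Both groups share the factor (4c-15).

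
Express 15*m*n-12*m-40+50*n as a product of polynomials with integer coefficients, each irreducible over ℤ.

(3*m+10)*(5*n-4)

Group as (15*m*n-12*m) + (50*n-40) = 3*m*(5*n-4) + 10*(5*n-4).
Both groups share the factor (5*n-4).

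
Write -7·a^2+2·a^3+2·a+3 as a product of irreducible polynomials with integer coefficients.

Trying the rational-root candidates, a = -1/2 is a root, so (2·a+1) divides it; the quotient is a^2-4·a+3.
The remaining quadratic factors as (a-3)(a-1).

(2·a+1)·(a-1)·(a-3)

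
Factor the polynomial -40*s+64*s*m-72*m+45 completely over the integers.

(8*m-5)*(8*s-9)

Group as (64*s*m-40*s) + (-72*m+45) = 8*s*(8*m-5) - 9*(8*m-5).
Both groups share the factor (8*m-5).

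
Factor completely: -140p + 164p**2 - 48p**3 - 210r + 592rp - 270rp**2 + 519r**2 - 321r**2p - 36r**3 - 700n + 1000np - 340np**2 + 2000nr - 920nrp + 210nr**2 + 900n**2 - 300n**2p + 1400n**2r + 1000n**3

(10n + 3r + 2p)(10n + 12r + 3p - 5)(10n - r - 8p + 14)

Group: 10n(100n**2 + 150nr + 50np - 50n + 36r**2 + 33rp - 15r + 6p**2 - 10p) + (-r - 8p + 14)(100n**2 + 150nr + 50np - 50n + 36r**2 + 33rp - 15r + 6p**2 - 10p); both groups contain (100n**2 + 150nr + 50np - 50n + 36r**2 + 33rp - 15r + 6p**2 - 10p), so (10n - r - 8p + 14) is a factor with cofactor 100n**2 + 150nr + 50np - 50n + 36r**2 + 33rp - 15r + 6p**2 - 10p.
The cofactor groups again: 100n**2 + 150nr + 50np - 50n + 36r**2 + 33rp - 15r + 6p**2 - 10p = 10n(10n + 3r + 2p) + (12r + 3p - 5)(10n + 3r + 2p); both groups contain (10n + 3r + 2p), giving (10n + 12r + 3p - 5)(10n + 3r + 2p).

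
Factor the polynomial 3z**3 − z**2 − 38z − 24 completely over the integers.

(3z + 2)(z + 3)(z − 4)

Testing divisors of the constant over divisors of the leading coefficient, z = −2/3 is a root, giving the factor (3z + 2) and quotient z**2 − z − 12.
The remaining quadratic factors as (z − 4)(z + 3).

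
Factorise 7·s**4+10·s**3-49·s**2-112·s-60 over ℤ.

(7·s+10)·(s+1)·(s+2)·(s-3)

Among the possible rational roots, s = 3 is a root, giving the factor (s-3) and quotient 7·s**3+31·s**2+44·s+20.
Then s = -2 is a root, so (s+2) is a factor; dividing leaves 7·s**2+17·s+10.
The remaining quadratic factors as (7·s+10)(s+1).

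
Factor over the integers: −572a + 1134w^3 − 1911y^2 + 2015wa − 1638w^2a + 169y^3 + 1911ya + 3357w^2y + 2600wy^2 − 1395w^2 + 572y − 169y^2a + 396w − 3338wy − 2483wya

(9w + 13y − 13a)(14w + y − 11)(9w + 13y − 4)

Group: 9w(126w^2 + 191wy − 182wa − 99w + 13y^2 − 13ya − 143y + 143a) + (13y − 4)(126w^2 + 191wy − 182wa − 99w + 13y^2 − 13ya − 143y + 143a); both groups contain (126w^2 + 191wy − 182wa − 99w + 13y^2 − 13ya − 143y + 143a), so (9w + 13y − 4) is a factor with cofactor 126w^2 + 191wy − 182wa − 99w + 13y^2 − 13ya − 143y + 143a.
The cofactor groups again: 126w^2 + 191wy − 182wa − 99w + 13y^2 − 13ya − 143y + 143a = 9w(14w + y − 11) + (13y − 13a)(14w + y − 11); both groups contain (14w + y − 11), giving (9w + 13y − 13a)(14w + y − 11).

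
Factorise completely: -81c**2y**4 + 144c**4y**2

Every term has a factor of 9c**2y**2. Then 16c**2 - 9y**2 = (4c)² − (3y)².

9c**2y**2(4c + 3y)(4c - 3y)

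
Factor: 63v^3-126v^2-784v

7v(3v+8)(3v-14)

Pull out the common factor 7v, then factor the remaining trinomial.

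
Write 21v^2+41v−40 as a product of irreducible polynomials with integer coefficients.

Need a pair with product 21·(−40) = −840 and sum 41: that's 56 and −15.
Split the middle term: 21v^2+56v − 15v−40 = 7v(3v+8) − 5(3v+8).

(3v+8)(7v−5)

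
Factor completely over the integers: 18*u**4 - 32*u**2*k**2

2*u**2*(3*u - 4*k)*(3*u + 4*k)

Every term has a factor of 2*u**2. Then 9*u**2 - 16*k**2 = (3*u)² − (4*k)².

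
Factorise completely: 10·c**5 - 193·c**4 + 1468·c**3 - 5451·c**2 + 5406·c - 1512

By the rational root theorem, c = 1/2 is a root, giving the factor (2·c - 1) and quotient 5·c**4 - 94·c**3 + 687·c**2 - 2382·c + 1512.
Continuing, c = 4/5 is a root, giving the factor (5·c - 4) and quotient c**3 - 18·c**2 + 123·c - 378.
Continuing, c = 9 is a root, so (c - 9) is a factor; dividing leaves c**2 - 9·c + 42.
The quadratic c**2 - 9·c + 42 has discriminant -87 < 0 and is irreducible over ℤ.

(2·c - 1)·(5·c - 4)·(c - 9)·(c**2 - 9·c + 42)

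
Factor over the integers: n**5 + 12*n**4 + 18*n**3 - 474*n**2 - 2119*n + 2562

By the rational root theorem, n = -7 is a root, so (n + 7) divides it; the quotient is n**4 + 5*n**3 - 17*n**2 - 355*n + 366.
Then n = 6 is a root, so (n - 6) is a factor; dividing leaves n**3 + 11*n**2 + 49*n - 61.
Then n = 1 is a root, so (n - 1) divides it; the quotient is n**2 + 12*n + 61.
The quadratic n**2 + 12*n + 61 has discriminant -100 < 0 and is irreducible over ℤ.

(n + 7)*(n - 1)*(n - 6)*(n**2 + 12*n + 61)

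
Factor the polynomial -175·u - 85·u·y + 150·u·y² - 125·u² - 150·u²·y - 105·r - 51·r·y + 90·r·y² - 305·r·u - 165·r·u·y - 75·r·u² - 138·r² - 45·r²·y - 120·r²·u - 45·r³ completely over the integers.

-(3·r + 5·u)·(3·r + 6·y + 5)·(5·r + 5·u - 5·y + 7)

Group: 5·r·(-9·r² - 15·r·u - 18·r·y - 15·r - 30·u·y - 25·u) + (5·u - 5·y + 7)·(-9·r² - 15·r·u - 18·r·y - 15·r - 30·u·y - 25·u); both groups contain (-9·r² - 15·r·u - 18·r·y - 15·r - 30·u·y - 25·u), so (5·r + 5·u - 5·y + 7) is a factor with cofactor -9·r² - 15·r·u - 18·r·y - 15·r - 30·u·y - 25·u.
The cofactor groups again: -9·r² - 15·r·u - 18·r·y - 15·r - 30·u·y - 25·u = -3·r·(3·r + 6·y + 5) - 5·u·(3·r + 6·y + 5); both groups contain (3·r + 6·y + 5), giving -(3·r + 5·u)·(3·r + 6·y + 5).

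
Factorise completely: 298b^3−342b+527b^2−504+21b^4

(3b+7)(7b+6)(b+12)(b−1)

Testing divisors of the constant over divisors of the leading coefficient, b = −7/3 is a root, so (3b+7) divides it; the quotient is 7b^3+83b^2−18b−72.
Next, b = −6/7 is a root, so (7b+6) divides it; the quotient is b^2+11b−12.
The remaining quadratic factors as (b−1)(b+12).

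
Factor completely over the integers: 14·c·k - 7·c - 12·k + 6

Group as (14·c·k - 7·c) + (-12·k + 6) = 7·c·(2·k - 1) - 6·(2·k - 1).
Both groups share the factor (2·k - 1).

(2·k - 1)·(7·c - 6)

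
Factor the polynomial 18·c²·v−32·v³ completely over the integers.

2·v·(3·c+4·v)·(3·c−4·v)

Pull out the common factor 2·v; 9·c²−16·v² is a difference of squares.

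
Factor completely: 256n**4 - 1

Difference of squares twice: with A = 4n and B = 1, A⁴ − B⁴ = (A² − B²)(A² + B²), and A² − B² factors again.

(4n + 1)(4n - 1)(16n**2 + 1)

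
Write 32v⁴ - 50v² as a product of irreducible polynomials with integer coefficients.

Factor out 2v², leaving 16v² - 25, which is a difference of two squares.

2v²(4v + 5)(4v - 5)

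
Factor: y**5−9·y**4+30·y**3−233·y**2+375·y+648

By the rational root theorem, y = 3 is a root, so (y−3) is a factor; dividing leaves y**4−6·y**3+12·y**2−197·y−216.
Then y = 8 is a root, so (y−8) divides it; the quotient is y**3+2·y**2+28·y+27.
Next, y = −1 is a root, giving the factor (y+1) and quotient y**2+y+27.
The quadratic y**2+y+27 has discriminant −107 < 0 and is irreducible over ℤ.

(y+1)·(y−3)·(y−8)·(y**2+y+27)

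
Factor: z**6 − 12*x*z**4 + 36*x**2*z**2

Factor out z**2 first: what remains is 36*x**2 − 12*x*z**2 + z**4.
Recognize a perfect-square trinomial with the parts 6*x and z**2.

z**2*(6*x − z**2)**2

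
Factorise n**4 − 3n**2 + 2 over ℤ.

(n + 1)(n − 1)(n**2 − 2)

Substitute u = n**2 to get a quadratic in u, then factor.
n**2 − 1 is a difference of squares.
n**2 − 2 is irreducible over ℤ (2 is not a perfect square).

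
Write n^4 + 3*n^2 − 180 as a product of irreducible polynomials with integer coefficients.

Substitute u = n^2 to get a quadratic in u, then factor.
n^2 + 15 is irreducible over ℤ (always positive, so no real roots).
n^2 − 12 is irreducible over ℤ (12 is not a perfect square).

(n^2 + 15)*(n^2 − 12)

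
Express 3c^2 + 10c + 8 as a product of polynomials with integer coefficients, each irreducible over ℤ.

(3c + 4)(c + 2)

Need a pair with product 3·8 = 24 and sum 10: that's 6 and 4.
Split the middle term: 3c^2 + 6c + 4c + 8 = 3c(c + 2) + 4(c + 2).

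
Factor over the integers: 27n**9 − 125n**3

Pull out the common factor n**3, leaving 27n**6 − 125.
Recognize a difference of cubes with the parts 3n**2 and 5.

n**3(3n**2 − 5)(9n**4 + 15n**2 + 25)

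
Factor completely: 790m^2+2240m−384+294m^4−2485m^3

Among the possible rational roots, m = −6/7 is a root, so (7m+6) is a factor; dividing leaves 42m^3−391m^2+448m−64.
Then m = 8/7 is a root, giving the factor (7m−8) and quotient 6m^2−49m+8.
The remaining quadratic factors as (m−8)(6m−1).

(6m−1)(7m+6)(7m−8)(m−8)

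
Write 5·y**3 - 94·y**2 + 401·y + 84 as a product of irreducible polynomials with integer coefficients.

Among the possible rational roots, y = 7 is a root, so (y - 7) divides it; the quotient is 5·y**2 - 59·y - 12.
The remaining quadratic factors as (y - 12)(5·y + 1).

(5·y + 1)·(y - 12)·(y - 7)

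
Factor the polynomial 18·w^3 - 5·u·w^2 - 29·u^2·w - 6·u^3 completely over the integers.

Group: 3·u·(-2·u^2 - 11·u·w - 9·w^2) - 2·w·(-2·u^2 - 11·u·w - 9·w^2); both groups contain (-2·u^2 - 11·u·w - 9·w^2), so (3·u - 2·w) is a factor with cofactor -2·u^2 - 11·u·w - 9·w^2.
The cofactor groups again: -2·u^2 - 11·u·w - 9·w^2 = -2·u·(u + w) - 9·w·(u + w); both groups contain (u + w), giving -(2·u + 9·w)·(u + w).

-(2·u + 9·w)·(3·u - 2·w)·(u + w)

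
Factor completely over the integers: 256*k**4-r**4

Difference of squares twice: with A = 4*k and B = r, A⁴ − B⁴ = (A² − B²)(A² + B²), and A² − B² factors again.

(4*k+r)*(4*k-r)*(16*k**2+r**2)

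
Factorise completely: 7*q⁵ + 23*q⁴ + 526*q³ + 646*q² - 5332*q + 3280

Among the possible rational roots, q = 5/7 is a root, so (7*q - 5) is a factor; dividing leaves q⁴ + 4*q³ + 78*q² + 148*q - 656.
Continuing, q = 2 is a root, so (q - 2) is a factor; dividing leaves q³ + 6*q² + 90*q + 328.
Then q = -4 is a root, giving the factor (q + 4) and quotient q² + 2*q + 82.
The quadratic q² + 2*q + 82 has discriminant -324 < 0 and is irreducible over ℤ.

(7*q - 5)*(q + 4)*(q - 2)*(q² + 2*q + 82)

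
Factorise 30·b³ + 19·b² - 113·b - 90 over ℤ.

By the rational root theorem, b = -9/5 is a root, so (5·b + 9) is a factor; dividing leaves 6·b² - 7·b - 10.
The remaining quadratic factors as (6·b + 5)(b - 2).

(5·b + 9)·(6·b + 5)·(b - 2)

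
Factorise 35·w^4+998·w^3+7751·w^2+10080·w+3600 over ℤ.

(5·w+4)·(7·w+5)·(w+12)·(w+15)

Testing divisors of the constant over divisors of the leading coefficient, w = -15 is a root, so (w+15) divides it; the quotient is 35·w^3+473·w^2+656·w+240.
Continuing, w = -5/7 is a root, so (7·w+5) divides it; the quotient is 5·w^2+64·w+48.
The remaining quadratic factors as (w+12)(5·w+4).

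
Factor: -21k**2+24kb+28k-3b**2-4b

-(3k-3b-4)(7k-b)

Group: -3k(7k-b) + (3b+4)(7k-b); both groups contain (7k-b).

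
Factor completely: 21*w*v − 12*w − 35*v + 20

(3*w − 5)*(7*v − 4)

Group as (21*w*v − 12*w) + (−35*v + 20) = 3*w*(7*v − 4) − 5*(7*v − 4).
Both groups share the factor (7*v − 4).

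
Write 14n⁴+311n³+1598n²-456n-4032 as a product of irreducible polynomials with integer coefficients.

(2n-3)(7n+12)(n+14)(n+8)

Trying the rational-root candidates, n = 3/2 is a root, giving the factor (2n-3) and quotient 7n³+166n²+1048n+1344.
Continuing, n = -12/7 is a root, giving the factor (7n+12) and quotient n²+22n+112.
The remaining quadratic factors as (n+14)(n+8).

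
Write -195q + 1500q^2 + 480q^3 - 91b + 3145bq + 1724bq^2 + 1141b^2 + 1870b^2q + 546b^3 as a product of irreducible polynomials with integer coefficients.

Group: 7b(78b^2 + 100bq + 163b + 32q^2 + 100q - 13) + 15q(78b^2 + 100bq + 163b + 32q^2 + 100q - 13); both groups contain (78b^2 + 100bq + 163b + 32q^2 + 100q - 13), so (7b + 15q) is a factor with cofactor 78b^2 + 100bq + 163b + 32q^2 + 100q - 13.
The cofactor groups again: 78b^2 + 100bq + 163b + 32q^2 + 100q - 13 = 13b(6b + 4q + 13) + (8q - 1)(6b + 4q + 13); both groups contain (6b + 4q + 13), giving (13b + 8q - 1)(6b + 4q + 13).

(13b + 8q - 1)(6b + 4q + 13)(7b + 15q)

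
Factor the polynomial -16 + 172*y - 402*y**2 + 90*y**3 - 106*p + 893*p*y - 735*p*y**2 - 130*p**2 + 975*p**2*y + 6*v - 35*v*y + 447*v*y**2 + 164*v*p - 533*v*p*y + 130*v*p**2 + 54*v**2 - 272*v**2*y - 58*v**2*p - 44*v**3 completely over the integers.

-(11*v - 13*p + 2*y - 8)*(2*v + 15*y - 2)*(2*v + 5*p - 3*y + 1)

Group: 2*v*(-22*v**2 + 26*v*p - 169*v*y + 38*v + 195*p*y - 26*p - 30*y**2 + 124*y - 16) + (5*p - 3*y + 1)*(-22*v**2 + 26*v*p - 169*v*y + 38*v + 195*p*y - 26*p - 30*y**2 + 124*y - 16); both groups contain (-22*v**2 + 26*v*p - 169*v*y + 38*v + 195*p*y - 26*p - 30*y**2 + 124*y - 16), so (2*v + 5*p - 3*y + 1) is a factor with cofactor -22*v**2 + 26*v*p - 169*v*y + 38*v + 195*p*y - 26*p - 30*y**2 + 124*y - 16.
The cofactor groups again: -22*v**2 + 26*v*p - 169*v*y + 38*v + 195*p*y - 26*p - 30*y**2 + 124*y - 16 = -11*v*(2*v + 15*y - 2) + (13*p - 2*y + 8)*(2*v + 15*y - 2); both groups contain (2*v + 15*y - 2), giving -(11*v - 13*p + 2*y - 8)*(2*v + 15*y - 2).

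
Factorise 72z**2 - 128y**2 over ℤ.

Pull out the common factor 8; 9z**2 - 16y**2 is a difference of squares.

8(3z - 4y)(3z + 4y)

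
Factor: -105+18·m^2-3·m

3·(2·m-5)·(3·m+7)

Pull out the common factor 3, then factor the remaining trinomial.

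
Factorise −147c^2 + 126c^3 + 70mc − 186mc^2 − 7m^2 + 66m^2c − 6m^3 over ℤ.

−(m − 3c)(6m − 6c + 7)(m − 7c)

Group: m(−6m^2 + 24mc − 7m − 18c^2 + 21c) − 7c(−6m^2 + 24mc − 7m − 18c^2 + 21c); both groups contain (−6m^2 + 24mc − 7m − 18c^2 + 21c), so (m − 7c) is a factor with cofactor −6m^2 + 24mc − 7m − 18c^2 + 21c.
The cofactor groups again: −6m^2 + 24mc − 7m − 18c^2 + 21c = −m(6m − 6c + 7) + 3c(6m − 6c + 7); both groups contain (6m − 6c + 7), giving −(m − 3c)(6m − 6c + 7).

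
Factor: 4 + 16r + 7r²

(7r + 2)(r + 2)

Need a pair with product 7·4 = 28 and sum 16: that's 14 and 2.
Split the middle term: 7r² + 14r + 2r + 4 = 7r(r + 2) + 2(r + 2).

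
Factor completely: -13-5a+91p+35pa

(5a+13)(7p-1)

Group as (35pa+91p) + (-5a-13) = 7p(5a+13) - (5a+13).
Both groups share the factor (5a+13).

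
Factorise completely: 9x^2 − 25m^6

Recognize a difference of squares with the parts 3x and 5m^3.

(3x − 5m^3)(3x + 5m^3)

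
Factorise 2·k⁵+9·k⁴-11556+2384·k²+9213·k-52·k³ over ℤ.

By the rational root theorem, k = -9/2 is a root, so (2·k+9) is a factor; dividing leaves k⁴-26·k²+1309·k-1284.
Then k = -12 is a root, so (k+12) is a factor; dividing leaves k³-12·k²+118·k-107.
Then k = 1 is a root, so (k-1) is a factor; dividing leaves k²-11·k+107.
The quadratic k²-11·k+107 has discriminant -307 < 0 and is irreducible over ℤ.

(2·k+9)·(k+12)·(k-1)·(k²-11·k+107)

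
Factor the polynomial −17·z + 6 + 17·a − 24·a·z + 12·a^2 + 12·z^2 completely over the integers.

Group: 4·a·(3·a − 3·z + 2) + (−4·z + 3)·(3·a − 3·z + 2); both groups contain (3·a − 3·z + 2).

(3·a − 3·z + 2)·(4·a − 4·z + 3)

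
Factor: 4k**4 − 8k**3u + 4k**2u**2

4k**2(k − u)**2

Factor out 4k**2 first: what remains is k**2 − 2ku + u**2.
Recognize a perfect-square trinomial with the parts u and k.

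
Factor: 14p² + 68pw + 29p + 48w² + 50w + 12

Group: 2p(7p + 6w + 4) + (8w + 3)(7p + 6w + 4); both groups contain (7p + 6w + 4).

(2p + 8w + 3)(7p + 6w + 4)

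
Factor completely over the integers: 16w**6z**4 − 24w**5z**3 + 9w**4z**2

w**4z**2(4wz − 3)**2

Factor out w**4z**2 first: what remains is 16w**2z**2 − 24wz + 9.
Recognize a perfect-square trinomial with the parts 4wz and 3.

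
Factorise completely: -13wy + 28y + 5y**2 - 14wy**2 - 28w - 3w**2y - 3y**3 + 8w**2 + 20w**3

(4w + y - 4)(5w + 3y + 7)(w - y)

Group: w(20w**2 + 17wy + 8w + 3y**2 - 5y - 28) - y(20w**2 + 17wy + 8w + 3y**2 - 5y - 28); both groups contain (20w**2 + 17wy + 8w + 3y**2 - 5y - 28), so (w - y) is a factor with cofactor 20w**2 + 17wy + 8w + 3y**2 - 5y - 28.
The cofactor groups again: 20w**2 + 17wy + 8w + 3y**2 - 5y - 28 = 4w(5w + 3y + 7) + (y - 4)(5w + 3y + 7); both groups contain (5w + 3y + 7), giving (4w + y - 4)(5w + 3y + 7).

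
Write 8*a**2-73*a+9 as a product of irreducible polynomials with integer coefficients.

(8*a-1)*(a-9)

Need a pair with product 8·9 = 72 and sum -73: that's -72 and -1.
Split the middle term: 8*a**2-72*a - a+9 = 8*a*(a-9) - (a-9).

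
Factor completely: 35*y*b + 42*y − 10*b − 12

Group as (35*y*b + 42*y) + (−10*b − 12) = 7*y*(5*b + 6) − 2*(5*b + 6).
Both groups share the factor (5*b + 6).

(5*b + 6)*(7*y − 2)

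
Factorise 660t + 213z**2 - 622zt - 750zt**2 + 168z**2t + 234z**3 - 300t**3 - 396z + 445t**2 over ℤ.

(3z - 5t)(6z + 12t + 11)(13z + 5t - 12)

Group: 6z(39z**2 - 50zt - 36z - 25t**2 + 60t) + (12t + 11)(39z**2 - 50zt - 36z - 25t**2 + 60t); both groups contain (39z**2 - 50zt - 36z - 25t**2 + 60t), so (6z + 12t + 11) is a factor with cofactor 39z**2 - 50zt - 36z - 25t**2 + 60t.
The cofactor groups again: 39z**2 - 50zt - 36z - 25t**2 + 60t = 3z(13z + 5t - 12) - 5t(13z + 5t - 12); both groups contain (13z + 5t - 12), giving (3z - 5t)(13z + 5t - 12).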